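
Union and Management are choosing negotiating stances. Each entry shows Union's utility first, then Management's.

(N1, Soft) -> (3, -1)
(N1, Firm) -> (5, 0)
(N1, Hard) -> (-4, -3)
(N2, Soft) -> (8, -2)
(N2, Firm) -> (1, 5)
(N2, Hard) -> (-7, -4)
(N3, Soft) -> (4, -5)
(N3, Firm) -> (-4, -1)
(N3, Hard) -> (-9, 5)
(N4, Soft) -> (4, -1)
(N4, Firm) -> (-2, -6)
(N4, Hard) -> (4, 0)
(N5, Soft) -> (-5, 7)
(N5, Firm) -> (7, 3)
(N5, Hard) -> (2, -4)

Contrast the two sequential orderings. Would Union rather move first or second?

If Union leads: Management's best replies are N1→Firm, N2→Firm, N3→Hard, N4→Hard, N5→Soft; Union's induced payoffs 5, 1, -9, 4, -5; outcome (N1, Firm), payoffs (5, 0).
If Management leads: Union's best replies are Soft→N2, Firm→N5, Hard→N4; Management's induced payoffs -2, 3, 0; outcome (N5, Firm), payoffs (7, 3).
Union gets 5 moving first and 7 moving second, so Union prefers to move second.

second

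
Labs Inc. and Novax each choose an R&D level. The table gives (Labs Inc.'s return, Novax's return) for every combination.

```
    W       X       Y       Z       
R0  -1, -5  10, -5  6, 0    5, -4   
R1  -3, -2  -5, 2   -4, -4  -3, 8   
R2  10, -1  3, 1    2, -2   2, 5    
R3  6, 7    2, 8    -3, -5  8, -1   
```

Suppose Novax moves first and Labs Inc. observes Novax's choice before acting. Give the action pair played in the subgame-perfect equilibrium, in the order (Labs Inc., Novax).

(R0, Y)

Labs Inc. best-responds to each possible Novax move:
- W: Labs Inc. compares -1, -3, 10, 6 and picks R2; Novax would get -1.
- X: Labs Inc. compares 10, -5, 3, 2 and picks R0; Novax would get -5.
- Y: Labs Inc. compares 6, -4, 2, -3 and picks R0; Novax would get 0.
- Z: Labs Inc. compares 5, -3, 2, 8 and picks R3; Novax would get -1.
Maximizing over -1, -5, 0, -1, Novax chooses Y. Subgame-perfect outcome: (R0, Y) with payoffs (6, 0).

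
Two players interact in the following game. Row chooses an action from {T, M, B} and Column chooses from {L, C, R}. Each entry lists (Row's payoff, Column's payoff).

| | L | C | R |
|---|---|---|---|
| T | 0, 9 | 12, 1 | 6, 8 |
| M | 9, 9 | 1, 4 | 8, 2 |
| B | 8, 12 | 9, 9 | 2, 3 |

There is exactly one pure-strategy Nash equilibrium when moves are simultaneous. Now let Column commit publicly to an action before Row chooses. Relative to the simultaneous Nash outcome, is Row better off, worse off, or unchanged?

Row best-responds to each possible Column move:
- L: Row compares 0, 9, 8 and picks M; Column would get 9.
- C: Row compares 12, 1, 9 and picks T; Column would get 1.
- R: Row compares 6, 8, 2 and picks M; Column would get 2.
Column's induced payoffs are 9, 1, 2, so Column commits to L. Subgame-perfect outcome: (M, L) with payoffs (9, 9).
For the simultaneous game, intersect best replies.
Row's best replies: L→M; C→T; R→M.
Column's best replies: T→L; M→L; B→L.
The unique mutual best reply is (M, L), giving (9, 9).
Row earns 9 sequentially versus 9 at the Nash outcome: unchanged.

unchanged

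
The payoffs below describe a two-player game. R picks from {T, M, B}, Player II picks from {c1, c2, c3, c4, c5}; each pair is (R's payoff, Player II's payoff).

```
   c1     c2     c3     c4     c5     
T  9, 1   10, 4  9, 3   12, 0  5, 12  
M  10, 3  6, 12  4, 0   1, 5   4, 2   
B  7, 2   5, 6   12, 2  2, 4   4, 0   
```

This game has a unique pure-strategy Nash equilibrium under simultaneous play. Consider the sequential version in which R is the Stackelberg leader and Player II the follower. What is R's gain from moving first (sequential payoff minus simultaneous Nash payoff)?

1

Backward induction with R moving first.
- T → Player II plays c5 (best of 1, 4, 3, 0, 12); R gets 5.
- M → Player II plays c2 (best of 3, 12, 0, 5, 2); R gets 6.
- B → Player II plays c2 (best of 2, 6, 2, 4, 0); R gets 5.
R's induced payoffs are 5, 6, 5, so R commits to M. Subgame-perfect outcome: (M, c2) with payoffs (6, 12).
Now find the simultaneous Nash equilibrium.
R's best replies: c1→M; c2→T; c3→B; c4→T; c5→T.
Player II's best replies: T→c5; M→c2; B→c2.
The unique mutual best reply is (T, c5), giving (5, 12).
R's commitment gain: 6 − 5 = 1.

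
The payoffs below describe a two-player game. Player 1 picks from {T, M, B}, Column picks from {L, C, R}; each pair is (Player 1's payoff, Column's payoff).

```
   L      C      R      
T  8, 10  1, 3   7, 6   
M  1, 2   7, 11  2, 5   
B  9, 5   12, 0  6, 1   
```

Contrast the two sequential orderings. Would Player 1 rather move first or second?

first

If Player 1 leads: Column's best replies are T→L, M→C, B→L; Player 1's induced payoffs 8, 7, 9; outcome (B, L), payoffs (9, 5).
If Column leads: Player 1's best replies are L→B, C→B, R→T; Column's induced payoffs 5, 0, 6; outcome (T, R), payoffs (7, 6).
Player 1 gets 9 moving first and 7 moving second, so Player 1 prefers to move first.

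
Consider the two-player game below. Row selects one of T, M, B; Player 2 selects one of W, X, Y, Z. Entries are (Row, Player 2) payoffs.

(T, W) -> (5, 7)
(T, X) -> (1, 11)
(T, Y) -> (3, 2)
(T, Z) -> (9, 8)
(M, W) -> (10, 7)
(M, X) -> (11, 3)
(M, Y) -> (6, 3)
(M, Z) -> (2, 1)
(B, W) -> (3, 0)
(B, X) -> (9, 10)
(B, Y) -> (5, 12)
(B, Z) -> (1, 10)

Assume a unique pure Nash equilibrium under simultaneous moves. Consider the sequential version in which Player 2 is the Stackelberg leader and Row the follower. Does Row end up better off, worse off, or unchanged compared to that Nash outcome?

Row best-responds to each possible Player 2 move:
- W: Row compares 5, 10, 3 and picks M; Player 2 would get 7.
- X: Row compares 1, 11, 9 and picks M; Player 2 would get 3.
- Y: Row compares 3, 6, 5 and picks M; Player 2 would get 3.
- Z: Row compares 9, 2, 1 and picks T; Player 2 would get 8.
Player 2's induced payoffs are 7, 3, 3, 8, so Player 2 commits to Z. Subgame-perfect outcome: (T, Z) with payoffs (9, 8).
Under simultaneous play:
Row's best replies: W→M; X→M; Y→M; Z→T.
Player 2's best replies: T→X; M→W; B→Y.
Only (M, W) has each player best-responding; Nash payoffs (10, 7).
Row earns 9 sequentially versus 10 at the Nash outcome: worse off.

worse off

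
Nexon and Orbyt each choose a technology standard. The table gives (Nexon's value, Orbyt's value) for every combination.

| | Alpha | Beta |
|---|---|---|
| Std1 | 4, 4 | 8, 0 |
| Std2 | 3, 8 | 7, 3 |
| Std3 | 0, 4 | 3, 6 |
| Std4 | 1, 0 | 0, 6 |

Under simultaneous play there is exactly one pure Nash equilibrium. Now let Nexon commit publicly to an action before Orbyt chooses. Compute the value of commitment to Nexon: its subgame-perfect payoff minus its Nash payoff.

0

Backward induction with Nexon moving first.
- Std1: Orbyt compares 4, 0 and picks Alpha; Nexon would get 4.
- Std2: Orbyt compares 8, 3 and picks Alpha; Nexon would get 3.
- Std3: Orbyt compares 4, 6 and picks Beta; Nexon would get 3.
- Std4: Orbyt compares 0, 6 and picks Beta; Nexon would get 0.
Among 4, 3, 3, 0, the best is 4 at Std1. Subgame-perfect outcome: (Std1, Alpha) with payoffs (4, 4).
Under simultaneous play:
Nexon's best replies: Alpha→Std1; Beta→Std1.
Orbyt's best replies: Std1→Alpha; Std2→Alpha; Std3→Beta; Std4→Beta.
Only (Std1, Alpha) has each player best-responding; Nash payoffs (4, 4).
Nexon's commitment gain: 4 − 4 = 0.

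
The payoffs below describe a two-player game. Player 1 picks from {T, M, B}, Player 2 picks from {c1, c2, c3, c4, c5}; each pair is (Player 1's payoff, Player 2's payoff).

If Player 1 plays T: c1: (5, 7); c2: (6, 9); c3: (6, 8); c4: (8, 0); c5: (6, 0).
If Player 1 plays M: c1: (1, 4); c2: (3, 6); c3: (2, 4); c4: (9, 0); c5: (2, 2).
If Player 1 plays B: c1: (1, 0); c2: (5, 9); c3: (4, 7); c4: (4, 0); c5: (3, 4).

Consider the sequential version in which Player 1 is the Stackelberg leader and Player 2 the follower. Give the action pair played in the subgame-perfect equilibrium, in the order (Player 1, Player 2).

(T, c2)

Solve by backward induction (Player 1 leads).
- T: Player 2 compares 7, 9, 8, 0, 0 and picks c2; Player 1 would get 6.
- M: Player 2 compares 4, 6, 4, 0, 2 and picks c2; Player 1 would get 3.
- B: Player 2 compares 0, 9, 7, 0, 4 and picks c2; Player 1 would get 5.
Maximizing over 6, 3, 5, Player 1 chooses T. Subgame-perfect outcome: (T, c2) with payoffs (6, 9).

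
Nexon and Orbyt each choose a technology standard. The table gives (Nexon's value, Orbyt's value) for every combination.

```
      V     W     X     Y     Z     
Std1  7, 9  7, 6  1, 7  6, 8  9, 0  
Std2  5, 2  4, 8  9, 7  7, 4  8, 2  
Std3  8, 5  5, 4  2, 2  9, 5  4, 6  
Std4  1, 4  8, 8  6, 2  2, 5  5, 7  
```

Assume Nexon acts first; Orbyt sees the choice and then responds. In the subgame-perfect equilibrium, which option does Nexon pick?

Work backward from Orbyt's decision.
- Std1 → Orbyt plays V (best of 9, 6, 7, 8, 0); Nexon gets 7.
- Std2 → Orbyt plays W (best of 2, 8, 7, 4, 2); Nexon gets 4.
- Std3 → Orbyt plays Z (best of 5, 4, 2, 5, 6); Nexon gets 4.
- Std4 → Orbyt plays W (best of 4, 8, 2, 5, 7); Nexon gets 8.
Maximizing over 7, 4, 4, 8, Nexon chooses Std4. Subgame-perfect outcome: (Std4, W) with payoffs (8, 8).

Std4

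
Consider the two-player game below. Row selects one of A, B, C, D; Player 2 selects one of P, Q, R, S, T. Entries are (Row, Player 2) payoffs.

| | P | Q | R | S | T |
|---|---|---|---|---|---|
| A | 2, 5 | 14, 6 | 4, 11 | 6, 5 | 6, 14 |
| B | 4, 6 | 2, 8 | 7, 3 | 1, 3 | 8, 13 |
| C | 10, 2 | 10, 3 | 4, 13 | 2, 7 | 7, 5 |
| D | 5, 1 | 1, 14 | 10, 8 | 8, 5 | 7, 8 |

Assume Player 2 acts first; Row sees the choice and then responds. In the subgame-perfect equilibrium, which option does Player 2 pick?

Solve by backward induction (Player 2 leads).
- P: BR = C, leader payoff 2.
- Q: BR = A, leader payoff 6.
- R: BR = D, leader payoff 8.
- S: BR = D, leader payoff 5.
- T: BR = B, leader payoff 13.
Maximizing over 2, 6, 8, 5, 13, Player 2 chooses T. Subgame-perfect outcome: (B, T) with payoffs (8, 13).

T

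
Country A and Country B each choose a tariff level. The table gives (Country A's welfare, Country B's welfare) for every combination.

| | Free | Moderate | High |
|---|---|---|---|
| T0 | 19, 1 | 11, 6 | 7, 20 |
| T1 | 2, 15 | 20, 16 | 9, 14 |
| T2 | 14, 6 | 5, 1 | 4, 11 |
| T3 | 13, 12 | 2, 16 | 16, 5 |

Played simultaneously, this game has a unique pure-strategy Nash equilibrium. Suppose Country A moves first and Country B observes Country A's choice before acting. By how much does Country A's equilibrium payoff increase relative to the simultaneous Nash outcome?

Work backward from Country B's decision.
- T0: Country B compares 1, 6, 20 and picks High; Country A would get 7.
- T1: Country B compares 15, 16, 14 and picks Moderate; Country A would get 20.
- T2: Country B compares 6, 1, 11 and picks High; Country A would get 4.
- T3: Country B compares 12, 16, 5 and picks Moderate; Country A would get 2.
Among 7, 20, 4, 2, the best is 20 at T1. Subgame-perfect outcome: (T1, Moderate) with payoffs (20, 16).
For the simultaneous game, intersect best replies.
Country A's best replies: Free→T0; Moderate→T1; High→T3.
Country B's best replies: T0→High; T1→Moderate; T2→High; T3→Moderate.
Only (T1, Moderate) has each player best-responding; Nash payoffs (20, 16).
Country A's commitment gain: 20 − 20 = 0.

0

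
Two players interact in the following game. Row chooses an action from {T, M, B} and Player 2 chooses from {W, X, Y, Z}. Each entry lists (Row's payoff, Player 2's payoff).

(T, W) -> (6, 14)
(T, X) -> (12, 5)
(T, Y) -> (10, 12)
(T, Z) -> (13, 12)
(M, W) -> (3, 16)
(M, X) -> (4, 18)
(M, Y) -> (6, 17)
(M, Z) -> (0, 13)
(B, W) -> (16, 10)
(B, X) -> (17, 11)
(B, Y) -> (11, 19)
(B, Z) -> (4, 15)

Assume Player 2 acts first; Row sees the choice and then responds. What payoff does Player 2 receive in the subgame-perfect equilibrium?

19

Solve by backward induction (Player 2 leads).
- W: Row compares 6, 3, 16 and picks B; Player 2 would get 10.
- X: Row compares 12, 4, 17 and picks B; Player 2 would get 11.
- Y: Row compares 10, 6, 11 and picks B; Player 2 would get 19.
- Z: Row compares 13, 0, 4 and picks T; Player 2 would get 12.
Among 10, 11, 19, 12, the best is 19 at Y. Subgame-perfect outcome: (B, Y) with payoffs (11, 19).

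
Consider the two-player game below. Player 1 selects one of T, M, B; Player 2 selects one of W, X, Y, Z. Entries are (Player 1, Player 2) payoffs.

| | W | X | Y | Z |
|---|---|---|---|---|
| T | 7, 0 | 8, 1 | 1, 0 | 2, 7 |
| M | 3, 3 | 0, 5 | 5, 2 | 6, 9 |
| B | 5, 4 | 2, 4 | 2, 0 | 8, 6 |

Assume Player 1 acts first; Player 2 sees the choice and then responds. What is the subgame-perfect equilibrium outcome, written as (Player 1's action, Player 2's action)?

Player 2 best-responds to each possible Player 1 move:
- T → Player 2 plays Z (best of 0, 1, 0, 7); Player 1 gets 2.
- M → Player 2 plays Z (best of 3, 5, 2, 9); Player 1 gets 6.
- B → Player 2 plays Z (best of 4, 4, 0, 6); Player 1 gets 8.
Among 2, 6, 8, the best is 8 at B. Subgame-perfect outcome: (B, Z) with payoffs (8, 6).

(B, Z)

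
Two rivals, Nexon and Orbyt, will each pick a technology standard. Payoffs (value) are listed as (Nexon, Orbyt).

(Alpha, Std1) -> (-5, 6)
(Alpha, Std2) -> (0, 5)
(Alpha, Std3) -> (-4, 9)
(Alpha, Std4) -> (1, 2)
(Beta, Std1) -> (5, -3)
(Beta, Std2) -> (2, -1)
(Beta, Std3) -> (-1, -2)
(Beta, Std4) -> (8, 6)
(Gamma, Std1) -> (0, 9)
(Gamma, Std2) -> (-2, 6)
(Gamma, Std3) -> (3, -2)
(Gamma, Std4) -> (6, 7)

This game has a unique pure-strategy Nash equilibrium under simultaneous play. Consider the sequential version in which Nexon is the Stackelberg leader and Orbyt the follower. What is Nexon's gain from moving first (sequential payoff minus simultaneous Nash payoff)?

Solve by backward induction (Nexon leads).
- Alpha → Orbyt plays Std3 (best of 6, 5, 9, 2); Nexon gets -4.
- Beta → Orbyt plays Std4 (best of -3, -1, -2, 6); Nexon gets 8.
- Gamma → Orbyt plays Std1 (best of 9, 6, -2, 7); Nexon gets 0.
Among -4, 8, 0, the best is 8 at Beta. Subgame-perfect outcome: (Beta, Std4) with payoffs (8, 6).
Under simultaneous play:
Nexon's best replies: Std1→Beta; Std2→Beta; Std3→Gamma; Std4→Beta.
Orbyt's best replies: Alpha→Std3; Beta→Std4; Gamma→Std1.
The unique mutual best reply is (Beta, Std4), giving (8, 6).
Nexon's commitment gain: 8 − 8 = 0.

0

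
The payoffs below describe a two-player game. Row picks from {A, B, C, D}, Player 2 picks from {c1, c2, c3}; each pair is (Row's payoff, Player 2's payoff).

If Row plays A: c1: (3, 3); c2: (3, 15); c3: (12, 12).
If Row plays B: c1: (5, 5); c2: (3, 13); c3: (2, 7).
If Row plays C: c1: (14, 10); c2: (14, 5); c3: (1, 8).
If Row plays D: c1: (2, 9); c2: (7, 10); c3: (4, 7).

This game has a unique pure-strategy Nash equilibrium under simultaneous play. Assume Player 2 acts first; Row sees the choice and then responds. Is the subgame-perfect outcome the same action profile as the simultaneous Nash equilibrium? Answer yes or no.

Solve by backward induction (Player 2 leads).
- c1 → Row plays C (best of 3, 5, 14, 2); Player 2 gets 10.
- c2 → Row plays C (best of 3, 3, 14, 7); Player 2 gets 5.
- c3 → Row plays A (best of 12, 2, 1, 4); Player 2 gets 12.
Maximizing over 10, 5, 12, Player 2 chooses c3. Subgame-perfect outcome: (A, c3) with payoffs (12, 12).
Now find the simultaneous Nash equilibrium.
Row's best replies: c1→C; c2→C; c3→A.
Player 2's best replies: A→c2; B→c2; C→c1; D→c2.
Only (C, c1) has each player best-responding; Nash payoffs (14, 10).
Sequential outcome (A, c3) differs from the Nash profile (C, c1).

no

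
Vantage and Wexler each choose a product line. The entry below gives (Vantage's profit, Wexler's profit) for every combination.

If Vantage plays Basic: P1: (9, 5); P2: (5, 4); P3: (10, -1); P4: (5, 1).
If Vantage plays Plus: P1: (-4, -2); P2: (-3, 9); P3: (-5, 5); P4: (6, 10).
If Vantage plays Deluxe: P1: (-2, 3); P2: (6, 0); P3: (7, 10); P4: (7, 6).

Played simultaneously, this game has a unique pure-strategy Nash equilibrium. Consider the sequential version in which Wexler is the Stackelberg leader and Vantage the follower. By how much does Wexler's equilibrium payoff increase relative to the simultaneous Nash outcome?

Backward induction with Wexler moving first.
- P1: BR = Basic, leader payoff 5.
- P2: BR = Deluxe, leader payoff 0.
- P3: BR = Basic, leader payoff -1.
- P4: BR = Deluxe, leader payoff 6.
Wexler's induced payoffs are 5, 0, -1, 6, so Wexler commits to P4. Subgame-perfect outcome: (Deluxe, P4) with payoffs (7, 6).
Under simultaneous play:
Vantage's best replies: P1→Basic; P2→Deluxe; P3→Basic; P4→Deluxe.
Wexler's best replies: Basic→P1; Plus→P4; Deluxe→P3.
Only (Basic, P1) has each player best-responding; Nash payoffs (9, 5).
Wexler's commitment gain: 6 − 5 = 1.

1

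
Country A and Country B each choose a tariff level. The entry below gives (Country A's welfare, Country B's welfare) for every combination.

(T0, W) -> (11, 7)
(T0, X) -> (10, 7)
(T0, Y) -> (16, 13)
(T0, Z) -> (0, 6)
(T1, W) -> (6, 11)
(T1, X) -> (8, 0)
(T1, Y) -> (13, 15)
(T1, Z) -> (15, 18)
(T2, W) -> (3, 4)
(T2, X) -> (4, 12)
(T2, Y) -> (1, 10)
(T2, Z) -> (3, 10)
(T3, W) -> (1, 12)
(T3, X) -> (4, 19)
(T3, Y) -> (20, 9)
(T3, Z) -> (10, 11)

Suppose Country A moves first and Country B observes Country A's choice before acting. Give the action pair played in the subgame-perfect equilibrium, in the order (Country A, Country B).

(T0, Y)

Work backward from Country B's decision.
- T0: Country B compares 7, 7, 13, 6 and picks Y; Country A would get 16.
- T1: Country B compares 11, 0, 15, 18 and picks Z; Country A would get 15.
- T2: Country B compares 4, 12, 10, 10 and picks X; Country A would get 4.
- T3: Country B compares 12, 19, 9, 11 and picks X; Country A would get 4.
Maximizing over 16, 15, 4, 4, Country A chooses T0. Subgame-perfect outcome: (T0, Y) with payoffs (16, 13).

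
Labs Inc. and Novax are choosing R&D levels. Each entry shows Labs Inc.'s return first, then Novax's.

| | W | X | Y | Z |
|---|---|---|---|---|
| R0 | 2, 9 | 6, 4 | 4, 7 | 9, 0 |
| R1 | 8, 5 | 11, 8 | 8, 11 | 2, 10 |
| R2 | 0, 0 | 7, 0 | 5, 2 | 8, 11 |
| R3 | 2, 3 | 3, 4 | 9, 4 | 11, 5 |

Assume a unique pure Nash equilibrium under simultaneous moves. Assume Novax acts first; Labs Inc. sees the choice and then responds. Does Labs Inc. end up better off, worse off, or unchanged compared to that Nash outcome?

unchanged

Solve by backward induction (Novax leads).
- W: Labs Inc. compares 2, 8, 0, 2 and picks R1; Novax would get 5.
- X: Labs Inc. compares 6, 11, 7, 3 and picks R1; Novax would get 8.
- Y: Labs Inc. compares 4, 8, 5, 9 and picks R3; Novax would get 4.
- Z: Labs Inc. compares 9, 2, 8, 11 and picks R3; Novax would get 5.
Maximizing over 5, 8, 4, 5, Novax chooses X. Subgame-perfect outcome: (R1, X) with payoffs (11, 8).
Under simultaneous play:
Labs Inc.'s best replies: W→R1; X→R1; Y→R3; Z→R3.
Novax's best replies: R0→W; R1→Y; R2→Z; R3→Z.
Only (R3, Z) has each player best-responding; Nash payoffs (11, 5).
Labs Inc. earns 11 sequentially versus 11 at the Nash outcome: unchanged.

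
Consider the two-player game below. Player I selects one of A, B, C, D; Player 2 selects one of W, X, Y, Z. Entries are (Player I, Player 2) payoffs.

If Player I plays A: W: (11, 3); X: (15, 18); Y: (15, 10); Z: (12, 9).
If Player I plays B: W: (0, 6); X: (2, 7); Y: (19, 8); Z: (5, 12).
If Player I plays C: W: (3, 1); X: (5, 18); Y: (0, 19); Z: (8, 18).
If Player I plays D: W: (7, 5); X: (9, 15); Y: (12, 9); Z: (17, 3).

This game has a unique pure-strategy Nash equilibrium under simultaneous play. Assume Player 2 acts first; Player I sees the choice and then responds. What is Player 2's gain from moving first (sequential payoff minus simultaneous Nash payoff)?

Solve by backward induction (Player 2 leads).
- W → Player I plays A (best of 11, 0, 3, 7); Player 2 gets 3.
- X → Player I plays A (best of 15, 2, 5, 9); Player 2 gets 18.
- Y → Player I plays B (best of 15, 19, 0, 12); Player 2 gets 8.
- Z → Player I plays D (best of 12, 5, 8, 17); Player 2 gets 3.
Among 3, 18, 8, 3, the best is 18 at X. Subgame-perfect outcome: (A, X) with payoffs (15, 18).
Now find the simultaneous Nash equilibrium.
Player I's best replies: W→A; X→A; Y→B; Z→D.
Player 2's best replies: A→X; B→Z; C→Y; D→X.
Only (A, X) has each player best-responding; Nash payoffs (15, 18).
Player 2's commitment gain: 18 − 18 = 0.

0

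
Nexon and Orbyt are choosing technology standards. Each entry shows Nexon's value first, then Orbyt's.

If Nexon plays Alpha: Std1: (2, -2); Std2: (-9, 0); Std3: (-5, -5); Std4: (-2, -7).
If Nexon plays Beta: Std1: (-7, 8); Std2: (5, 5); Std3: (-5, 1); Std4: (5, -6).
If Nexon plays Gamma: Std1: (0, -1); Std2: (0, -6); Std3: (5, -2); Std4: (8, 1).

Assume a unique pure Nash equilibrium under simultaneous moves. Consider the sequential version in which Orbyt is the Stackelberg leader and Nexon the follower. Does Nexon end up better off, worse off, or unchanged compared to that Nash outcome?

worse off

Nexon best-responds to each possible Orbyt move:
- Std1 → Nexon plays Alpha (best of 2, -7, 0); Orbyt gets -2.
- Std2 → Nexon plays Beta (best of -9, 5, 0); Orbyt gets 5.
- Std3 → Nexon plays Gamma (best of -5, -5, 5); Orbyt gets -2.
- Std4 → Nexon plays Gamma (best of -2, 5, 8); Orbyt gets 1.
Orbyt's induced payoffs are -2, 5, -2, 1, so Orbyt commits to Std2. Subgame-perfect outcome: (Beta, Std2) with payoffs (5, 5).
Now find the simultaneous Nash equilibrium.
Nexon's best replies: Std1→Alpha; Std2→Beta; Std3→Gamma; Std4→Gamma.
Orbyt's best replies: Alpha→Std2; Beta→Std1; Gamma→Std4.
The unique mutual best reply is (Gamma, Std4), giving (8, 1).
Nexon earns 5 sequentially versus 8 at the Nash outcome: worse off.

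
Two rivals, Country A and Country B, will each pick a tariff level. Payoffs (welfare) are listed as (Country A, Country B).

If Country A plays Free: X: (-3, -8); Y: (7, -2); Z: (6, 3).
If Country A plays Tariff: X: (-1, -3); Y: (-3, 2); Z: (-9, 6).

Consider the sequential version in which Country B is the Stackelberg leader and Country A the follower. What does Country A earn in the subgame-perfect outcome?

Solve by backward induction (Country B leads).
- X → Country A plays Tariff (best of -3, -1); Country B gets -3.
- Y → Country A plays Free (best of 7, -3); Country B gets -2.
- Z → Country A plays Free (best of 6, -9); Country B gets 3.
Among -3, -2, 3, the best is 3 at Z. Subgame-perfect outcome: (Free, Z) with payoffs (6, 3).

6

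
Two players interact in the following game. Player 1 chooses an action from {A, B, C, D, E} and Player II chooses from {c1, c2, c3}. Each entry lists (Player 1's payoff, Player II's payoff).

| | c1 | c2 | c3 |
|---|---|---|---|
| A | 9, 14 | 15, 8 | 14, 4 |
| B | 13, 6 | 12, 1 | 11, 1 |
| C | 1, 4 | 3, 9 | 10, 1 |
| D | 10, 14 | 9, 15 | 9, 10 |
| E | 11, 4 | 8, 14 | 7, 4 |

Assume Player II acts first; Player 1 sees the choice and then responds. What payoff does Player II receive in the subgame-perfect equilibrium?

8

Work backward from Player 1's decision.
- c1: Player 1 compares 9, 13, 1, 10, 11 and picks B; Player II would get 6.
- c2: Player 1 compares 15, 12, 3, 9, 8 and picks A; Player II would get 8.
- c3: Player 1 compares 14, 11, 10, 9, 7 and picks A; Player II would get 4.
Among 6, 8, 4, the best is 8 at c2. Subgame-perfect outcome: (A, c2) with payoffs (15, 8).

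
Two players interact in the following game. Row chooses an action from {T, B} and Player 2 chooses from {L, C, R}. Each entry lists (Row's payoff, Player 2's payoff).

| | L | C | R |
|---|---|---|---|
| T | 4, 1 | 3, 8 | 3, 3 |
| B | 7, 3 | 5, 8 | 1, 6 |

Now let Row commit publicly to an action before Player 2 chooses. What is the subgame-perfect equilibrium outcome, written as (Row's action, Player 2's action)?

(B, C)

Solve by backward induction (Row leads).
- T → Player 2 plays C (best of 1, 8, 3); Row gets 3.
- B → Player 2 plays C (best of 3, 8, 6); Row gets 5.
Among 3, 5, the best is 5 at B. Subgame-perfect outcome: (B, C) with payoffs (5, 8).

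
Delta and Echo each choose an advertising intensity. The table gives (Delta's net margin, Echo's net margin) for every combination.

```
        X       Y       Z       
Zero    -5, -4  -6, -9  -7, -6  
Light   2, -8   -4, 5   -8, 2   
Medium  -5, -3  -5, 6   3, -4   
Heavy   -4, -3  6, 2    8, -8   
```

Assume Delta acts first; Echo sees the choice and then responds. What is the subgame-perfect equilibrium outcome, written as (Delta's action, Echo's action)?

(Heavy, Y)

Solve by backward induction (Delta leads).
- Zero → Echo plays X (best of -4, -9, -6); Delta gets -5.
- Light → Echo plays Y (best of -8, 5, 2); Delta gets -4.
- Medium → Echo plays Y (best of -3, 6, -4); Delta gets -5.
- Heavy → Echo plays Y (best of -3, 2, -8); Delta gets 6.
Delta's induced payoffs are -5, -4, -5, 6, so Delta commits to Heavy. Subgame-perfect outcome: (Heavy, Y) with payoffs (6, 2).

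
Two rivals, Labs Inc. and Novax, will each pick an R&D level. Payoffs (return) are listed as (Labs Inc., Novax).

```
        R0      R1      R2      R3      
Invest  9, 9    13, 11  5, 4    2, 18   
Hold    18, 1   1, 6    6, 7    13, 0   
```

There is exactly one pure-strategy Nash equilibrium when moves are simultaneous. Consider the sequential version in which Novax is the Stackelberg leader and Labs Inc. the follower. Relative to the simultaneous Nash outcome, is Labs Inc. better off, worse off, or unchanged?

better off

Work backward from Labs Inc.'s decision.
- R0: Labs Inc. compares 9, 18 and picks Hold; Novax would get 1.
- R1: Labs Inc. compares 13, 1 and picks Invest; Novax would get 11.
- R2: Labs Inc. compares 5, 6 and picks Hold; Novax would get 7.
- R3: Labs Inc. compares 2, 13 and picks Hold; Novax would get 0.
Maximizing over 1, 11, 7, 0, Novax chooses R1. Subgame-perfect outcome: (Invest, R1) with payoffs (13, 11).
For the simultaneous game, intersect best replies.
Labs Inc.'s best replies: R0→Hold; R1→Invest; R2→Hold; R3→Hold.
Novax's best replies: Invest→R3; Hold→R2.
The unique mutual best reply is (Hold, R2), giving (6, 7).
Labs Inc. earns 13 sequentially versus 6 at the Nash outcome: better off.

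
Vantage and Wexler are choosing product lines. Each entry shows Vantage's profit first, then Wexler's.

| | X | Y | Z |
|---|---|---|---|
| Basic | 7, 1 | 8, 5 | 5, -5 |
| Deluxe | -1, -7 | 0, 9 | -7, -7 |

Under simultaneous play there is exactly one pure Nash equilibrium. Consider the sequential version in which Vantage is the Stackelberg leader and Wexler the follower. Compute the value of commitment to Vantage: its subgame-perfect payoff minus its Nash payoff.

Solve by backward induction (Vantage leads).
- Basic → Wexler plays Y (best of 1, 5, -5); Vantage gets 8.
- Deluxe → Wexler plays Y (best of -7, 9, -7); Vantage gets 0.
Among 8, 0, the best is 8 at Basic. Subgame-perfect outcome: (Basic, Y) with payoffs (8, 5).
Now find the simultaneous Nash equilibrium.
Vantage's best replies: X→Basic; Y→Basic; Z→Basic.
Wexler's best replies: Basic→Y; Deluxe→Y.
Only (Basic, Y) has each player best-responding; Nash payoffs (8, 5).
Vantage's commitment gain: 8 − 8 = 0.

0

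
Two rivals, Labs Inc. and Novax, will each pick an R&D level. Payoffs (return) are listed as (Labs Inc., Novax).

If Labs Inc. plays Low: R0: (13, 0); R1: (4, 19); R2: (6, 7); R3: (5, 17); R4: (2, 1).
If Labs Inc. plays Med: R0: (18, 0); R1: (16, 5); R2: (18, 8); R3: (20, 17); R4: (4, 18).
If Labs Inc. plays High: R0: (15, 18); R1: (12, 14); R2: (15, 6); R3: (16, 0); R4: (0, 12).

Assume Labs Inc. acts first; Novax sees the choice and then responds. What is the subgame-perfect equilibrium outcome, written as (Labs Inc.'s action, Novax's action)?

(High, R0)

Backward induction with Labs Inc. moving first.
- Low: BR = R1, leader payoff 4.
- Med: BR = R4, leader payoff 4.
- High: BR = R0, leader payoff 15.
Labs Inc.'s induced payoffs are 4, 4, 15, so Labs Inc. commits to High. Subgame-perfect outcome: (High, R0) with payoffs (15, 18).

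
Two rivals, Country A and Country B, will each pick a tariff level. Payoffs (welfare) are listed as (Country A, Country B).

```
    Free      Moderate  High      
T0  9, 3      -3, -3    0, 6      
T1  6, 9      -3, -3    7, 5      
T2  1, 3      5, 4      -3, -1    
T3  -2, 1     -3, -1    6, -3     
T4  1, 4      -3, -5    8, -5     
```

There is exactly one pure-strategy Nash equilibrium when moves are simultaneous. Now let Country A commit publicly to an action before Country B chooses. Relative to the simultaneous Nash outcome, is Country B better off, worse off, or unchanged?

better off

Solve by backward induction (Country A leads).
- T0 → Country B plays High (best of 3, -3, 6); Country A gets 0.
- T1 → Country B plays Free (best of 9, -3, 5); Country A gets 6.
- T2 → Country B plays Moderate (best of 3, 4, -1); Country A gets 5.
- T3 → Country B plays Free (best of 1, -1, -3); Country A gets -2.
- T4 → Country B plays Free (best of 4, -5, -5); Country A gets 1.
Among 0, 6, 5, -2, 1, the best is 6 at T1. Subgame-perfect outcome: (T1, Free) with payoffs (6, 9).
Under simultaneous play:
Country A's best replies: Free→T0; Moderate→T2; High→T4.
Country B's best replies: T0→High; T1→Free; T2→Moderate; T3→Free; T4→Free.
The unique mutual best reply is (T2, Moderate), giving (5, 4).
Country B earns 9 sequentially versus 4 at the Nash outcome: better off.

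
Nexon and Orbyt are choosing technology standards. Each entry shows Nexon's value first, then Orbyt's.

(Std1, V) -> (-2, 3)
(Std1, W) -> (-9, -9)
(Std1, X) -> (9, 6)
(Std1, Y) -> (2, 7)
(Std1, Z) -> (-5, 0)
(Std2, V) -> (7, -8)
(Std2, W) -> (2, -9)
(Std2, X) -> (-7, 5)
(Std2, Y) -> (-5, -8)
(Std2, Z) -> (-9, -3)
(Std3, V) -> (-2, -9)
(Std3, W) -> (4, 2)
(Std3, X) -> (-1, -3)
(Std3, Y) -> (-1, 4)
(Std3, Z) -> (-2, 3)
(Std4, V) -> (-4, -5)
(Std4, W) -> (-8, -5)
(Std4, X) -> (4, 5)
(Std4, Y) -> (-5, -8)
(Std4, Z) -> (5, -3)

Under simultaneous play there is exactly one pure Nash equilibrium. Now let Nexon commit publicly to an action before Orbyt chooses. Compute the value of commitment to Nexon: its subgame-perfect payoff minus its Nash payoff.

2

Backward induction with Nexon moving first.
- Std1: Orbyt compares 3, -9, 6, 7, 0 and picks Y; Nexon would get 2.
- Std2: Orbyt compares -8, -9, 5, -8, -3 and picks X; Nexon would get -7.
- Std3: Orbyt compares -9, 2, -3, 4, 3 and picks Y; Nexon would get -1.
- Std4: Orbyt compares -5, -5, 5, -8, -3 and picks X; Nexon would get 4.
Among 2, -7, -1, 4, the best is 4 at Std4. Subgame-perfect outcome: (Std4, X) with payoffs (4, 5).
Now find the simultaneous Nash equilibrium.
Nexon's best replies: V→Std2; W→Std3; X→Std1; Y→Std1; Z→Std4.
Orbyt's best replies: Std1→Y; Std2→X; Std3→Y; Std4→X.
Only (Std1, Y) has each player best-responding; Nash payoffs (2, 7).
Nexon's commitment gain: 4 − 2 = 2.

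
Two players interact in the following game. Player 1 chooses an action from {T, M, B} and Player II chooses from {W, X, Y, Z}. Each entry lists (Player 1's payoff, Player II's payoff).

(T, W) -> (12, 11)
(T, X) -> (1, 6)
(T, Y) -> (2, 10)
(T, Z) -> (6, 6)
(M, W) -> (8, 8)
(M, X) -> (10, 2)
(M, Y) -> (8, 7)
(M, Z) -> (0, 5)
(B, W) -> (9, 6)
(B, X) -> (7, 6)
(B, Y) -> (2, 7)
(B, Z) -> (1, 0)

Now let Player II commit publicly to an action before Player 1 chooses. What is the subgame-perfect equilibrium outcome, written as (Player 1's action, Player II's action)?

Player 1 best-responds to each possible Player II move:
- W → Player 1 plays T (best of 12, 8, 9); Player II gets 11.
- X → Player 1 plays M (best of 1, 10, 7); Player II gets 2.
- Y → Player 1 plays M (best of 2, 8, 2); Player II gets 7.
- Z → Player 1 plays T (best of 6, 0, 1); Player II gets 6.
Maximizing over 11, 2, 7, 6, Player II chooses W. Subgame-perfect outcome: (T, W) with payoffs (12, 11).

(T, W)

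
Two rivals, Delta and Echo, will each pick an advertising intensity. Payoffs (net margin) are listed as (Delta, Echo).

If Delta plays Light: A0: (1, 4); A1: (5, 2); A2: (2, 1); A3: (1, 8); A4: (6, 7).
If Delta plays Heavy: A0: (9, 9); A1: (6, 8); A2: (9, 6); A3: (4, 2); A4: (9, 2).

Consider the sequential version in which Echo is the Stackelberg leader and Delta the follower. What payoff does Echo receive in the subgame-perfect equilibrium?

9

Delta best-responds to each possible Echo move:
- A0: Delta compares 1, 9 and picks Heavy; Echo would get 9.
- A1: Delta compares 5, 6 and picks Heavy; Echo would get 8.
- A2: Delta compares 2, 9 and picks Heavy; Echo would get 6.
- A3: Delta compares 1, 4 and picks Heavy; Echo would get 2.
- A4: Delta compares 6, 9 and picks Heavy; Echo would get 2.
Echo's induced payoffs are 9, 8, 6, 2, 2, so Echo commits to A0. Subgame-perfect outcome: (Heavy, A0) with payoffs (9, 9).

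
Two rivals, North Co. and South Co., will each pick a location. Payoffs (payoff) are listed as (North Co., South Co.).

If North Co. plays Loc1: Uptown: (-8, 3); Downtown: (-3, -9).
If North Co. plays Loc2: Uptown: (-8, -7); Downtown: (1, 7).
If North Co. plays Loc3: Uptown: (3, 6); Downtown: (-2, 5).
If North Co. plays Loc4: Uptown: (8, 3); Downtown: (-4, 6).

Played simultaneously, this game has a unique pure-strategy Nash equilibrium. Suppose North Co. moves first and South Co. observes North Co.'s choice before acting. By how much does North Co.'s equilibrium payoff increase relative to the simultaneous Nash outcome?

South Co. best-responds to each possible North Co. move:
- Loc1 → South Co. plays Uptown (best of 3, -9); North Co. gets -8.
- Loc2 → South Co. plays Downtown (best of -7, 7); North Co. gets 1.
- Loc3 → South Co. plays Uptown (best of 6, 5); North Co. gets 3.
- Loc4 → South Co. plays Downtown (best of 3, 6); North Co. gets -4.
Maximizing over -8, 1, 3, -4, North Co. chooses Loc3. Subgame-perfect outcome: (Loc3, Uptown) with payoffs (3, 6).
Under simultaneous play:
North Co.'s best replies: Uptown→Loc4; Downtown→Loc2.
South Co.'s best replies: Loc1→Uptown; Loc2→Downtown; Loc3→Uptown; Loc4→Downtown.
Only (Loc2, Downtown) has each player best-responding; Nash payoffs (1, 7).
North Co.'s commitment gain: 3 − 1 = 2.

2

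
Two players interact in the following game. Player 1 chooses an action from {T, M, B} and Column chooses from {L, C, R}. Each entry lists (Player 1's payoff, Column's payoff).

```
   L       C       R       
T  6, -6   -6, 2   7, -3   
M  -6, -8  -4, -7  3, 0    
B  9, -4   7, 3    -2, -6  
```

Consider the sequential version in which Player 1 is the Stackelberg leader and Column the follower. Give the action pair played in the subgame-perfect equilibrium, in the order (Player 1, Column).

(B, C)

Work backward from Column's decision.
- T → Column plays C (best of -6, 2, -3); Player 1 gets -6.
- M → Column plays R (best of -8, -7, 0); Player 1 gets 3.
- B → Column plays C (best of -4, 3, -6); Player 1 gets 7.
Maximizing over -6, 3, 7, Player 1 chooses B. Subgame-perfect outcome: (B, C) with payoffs (7, 3).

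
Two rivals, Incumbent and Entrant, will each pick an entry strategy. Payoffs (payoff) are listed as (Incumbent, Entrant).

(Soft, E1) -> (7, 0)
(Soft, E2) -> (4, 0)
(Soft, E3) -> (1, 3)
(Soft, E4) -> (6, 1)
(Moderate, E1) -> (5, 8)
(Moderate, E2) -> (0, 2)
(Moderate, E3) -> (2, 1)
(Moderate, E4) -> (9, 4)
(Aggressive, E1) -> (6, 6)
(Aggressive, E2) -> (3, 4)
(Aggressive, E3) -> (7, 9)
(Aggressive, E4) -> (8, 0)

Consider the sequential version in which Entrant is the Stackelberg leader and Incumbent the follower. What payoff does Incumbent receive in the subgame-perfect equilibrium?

Solve by backward induction (Entrant leads).
- E1 → Incumbent plays Soft (best of 7, 5, 6); Entrant gets 0.
- E2 → Incumbent plays Soft (best of 4, 0, 3); Entrant gets 0.
- E3 → Incumbent plays Aggressive (best of 1, 2, 7); Entrant gets 9.
- E4 → Incumbent plays Moderate (best of 6, 9, 8); Entrant gets 4.
Entrant's induced payoffs are 0, 0, 9, 4, so Entrant commits to E3. Subgame-perfect outcome: (Aggressive, E3) with payoffs (7, 9).

7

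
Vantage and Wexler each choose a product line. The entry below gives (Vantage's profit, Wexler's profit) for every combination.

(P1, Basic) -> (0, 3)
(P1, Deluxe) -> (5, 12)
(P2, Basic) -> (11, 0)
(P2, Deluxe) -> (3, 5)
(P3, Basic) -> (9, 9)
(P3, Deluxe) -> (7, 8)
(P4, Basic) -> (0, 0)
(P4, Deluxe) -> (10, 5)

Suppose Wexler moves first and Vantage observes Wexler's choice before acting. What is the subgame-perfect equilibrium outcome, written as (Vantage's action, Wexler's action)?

(P4, Deluxe)

Backward induction with Wexler moving first.
- Basic: BR = P2, leader payoff 0.
- Deluxe: BR = P4, leader payoff 5.
Wexler's induced payoffs are 0, 5, so Wexler commits to Deluxe. Subgame-perfect outcome: (P4, Deluxe) with payoffs (10, 5).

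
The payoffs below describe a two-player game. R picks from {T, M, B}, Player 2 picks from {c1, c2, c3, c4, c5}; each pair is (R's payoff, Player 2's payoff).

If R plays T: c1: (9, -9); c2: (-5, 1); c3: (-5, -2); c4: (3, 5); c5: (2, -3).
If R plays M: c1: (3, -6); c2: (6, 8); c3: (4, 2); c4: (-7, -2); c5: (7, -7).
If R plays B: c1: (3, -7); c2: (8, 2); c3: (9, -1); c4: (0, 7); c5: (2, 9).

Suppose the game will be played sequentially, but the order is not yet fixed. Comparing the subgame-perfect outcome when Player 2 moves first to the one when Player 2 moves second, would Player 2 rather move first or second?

second

If R leads: Player 2's best replies are T→c4, M→c2, B→c5; R's induced payoffs 3, 6, 2; outcome (M, c2), payoffs (6, 8).
If Player 2 leads: R's best replies are c1→T, c2→B, c3→B, c4→T, c5→M; Player 2's induced payoffs -9, 2, -1, 5, -7; outcome (T, c4), payoffs (3, 5).
Player 2 gets 5 moving first and 8 moving second, so Player 2 prefers to move second.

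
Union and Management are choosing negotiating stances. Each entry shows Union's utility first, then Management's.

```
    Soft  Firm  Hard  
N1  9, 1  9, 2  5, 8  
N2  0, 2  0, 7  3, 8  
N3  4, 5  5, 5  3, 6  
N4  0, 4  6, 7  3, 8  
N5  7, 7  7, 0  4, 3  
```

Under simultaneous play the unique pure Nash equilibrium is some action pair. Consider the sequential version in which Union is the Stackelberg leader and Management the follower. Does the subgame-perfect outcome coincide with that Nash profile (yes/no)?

no

Backward induction with Union moving first.
- N1 → Management plays Hard (best of 1, 2, 8); Union gets 5.
- N2 → Management plays Hard (best of 2, 7, 8); Union gets 3.
- N3 → Management plays Hard (best of 5, 5, 6); Union gets 3.
- N4 → Management plays Hard (best of 4, 7, 8); Union gets 3.
- N5 → Management plays Soft (best of 7, 0, 3); Union gets 7.
Among 5, 3, 3, 3, 7, the best is 7 at N5. Subgame-perfect outcome: (N5, Soft) with payoffs (7, 7).
Now find the simultaneous Nash equilibrium.
Union's best replies: Soft→N1; Firm→N1; Hard→N1.
Management's best replies: N1→Hard; N2→Hard; N3→Hard; N4→Hard; N5→Soft.
Only (N1, Hard) has each player best-responding; Nash payoffs (5, 8).
Sequential outcome (N5, Soft) differs from the Nash profile (N1, Hard).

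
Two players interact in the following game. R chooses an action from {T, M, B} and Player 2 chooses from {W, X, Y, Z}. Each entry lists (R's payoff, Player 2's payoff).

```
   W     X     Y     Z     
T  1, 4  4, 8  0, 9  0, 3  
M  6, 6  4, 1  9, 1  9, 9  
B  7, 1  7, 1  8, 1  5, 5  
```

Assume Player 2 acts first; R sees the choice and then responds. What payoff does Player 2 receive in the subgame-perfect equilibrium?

R best-responds to each possible Player 2 move:
- W → R plays B (best of 1, 6, 7); Player 2 gets 1.
- X → R plays B (best of 4, 4, 7); Player 2 gets 1.
- Y → R plays M (best of 0, 9, 8); Player 2 gets 1.
- Z → R plays M (best of 0, 9, 5); Player 2 gets 9.
Player 2's induced payoffs are 1, 1, 1, 9, so Player 2 commits to Z. Subgame-perfect outcome: (M, Z) with payoffs (9, 9).

9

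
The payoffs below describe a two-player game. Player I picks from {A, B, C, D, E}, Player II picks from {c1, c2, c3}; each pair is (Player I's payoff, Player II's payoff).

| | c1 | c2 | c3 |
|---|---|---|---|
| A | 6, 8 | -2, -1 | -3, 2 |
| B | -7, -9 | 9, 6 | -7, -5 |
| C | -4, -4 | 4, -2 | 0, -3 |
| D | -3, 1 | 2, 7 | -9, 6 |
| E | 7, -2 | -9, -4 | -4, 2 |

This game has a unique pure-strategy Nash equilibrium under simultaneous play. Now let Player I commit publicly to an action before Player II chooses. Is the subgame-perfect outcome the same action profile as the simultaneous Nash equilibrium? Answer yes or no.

yes

Solve by backward induction (Player I leads).
- A: BR = c1, leader payoff 6.
- B: BR = c2, leader payoff 9.
- C: BR = c2, leader payoff 4.
- D: BR = c2, leader payoff 2.
- E: BR = c3, leader payoff -4.
Among 6, 9, 4, 2, -4, the best is 9 at B. Subgame-perfect outcome: (B, c2) with payoffs (9, 6).
Under simultaneous play:
Player I's best replies: c1→E; c2→B; c3→C.
Player II's best replies: A→c1; B→c2; C→c2; D→c2; E→c3.
Only (B, c2) has each player best-responding; Nash payoffs (9, 6).
Sequential outcome (B, c2) coincides with the Nash profile (B, c2).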